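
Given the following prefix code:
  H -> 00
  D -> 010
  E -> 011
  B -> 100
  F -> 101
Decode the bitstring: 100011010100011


Decoding step by step:
Bits 100 -> B
Bits 011 -> E
Bits 010 -> D
Bits 100 -> B
Bits 011 -> E


Decoded message: BEDBE


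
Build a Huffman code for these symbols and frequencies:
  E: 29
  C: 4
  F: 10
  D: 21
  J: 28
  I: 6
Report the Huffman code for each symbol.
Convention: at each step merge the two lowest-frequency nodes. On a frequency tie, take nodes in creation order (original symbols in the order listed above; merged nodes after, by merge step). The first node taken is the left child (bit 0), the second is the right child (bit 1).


Huffman tree construction:
Step 1: Merge C(4) + I(6) = 10
Step 2: Merge F(10) + (C+I)(10) = 20
Step 3: Merge (F+(C+I))(20) + D(21) = 41
Step 4: Merge J(28) + E(29) = 57
Step 5: Merge ((F+(C+I))+D)(41) + (J+E)(57) = 98
Read each symbol's code off the tree from the root (left child = 0, right child = 1).

Codes:
  E: 11 (length 2)
  C: 0010 (length 4)
  F: 000 (length 3)
  D: 01 (length 2)
  J: 10 (length 2)
  I: 0011 (length 4)
Average code length: 226/98 = 2.3061 bits/symbol


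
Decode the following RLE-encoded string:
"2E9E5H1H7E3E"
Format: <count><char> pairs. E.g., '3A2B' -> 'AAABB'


Expanding each <count><char> pair:
  2E -> 'EE'
  9E -> 'EEEEEEEEE'
  5H -> 'HHHHH'
  1H -> 'H'
  7E -> 'EEEEEEE'
  3E -> 'EEE'

Decoded = EEEEEEEEEEEHHHHHHEEEEEEEEEE


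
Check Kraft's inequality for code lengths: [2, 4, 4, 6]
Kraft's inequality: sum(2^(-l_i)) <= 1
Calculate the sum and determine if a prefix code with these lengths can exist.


Sum = 2^(-2) + 2^(-4) + 2^(-4) + 2^(-6)
    = 0.25 + 0.0625 + 0.0625 + 0.015625
    = 25/64 = 0.390625
Since 0.390625 <= 1, Kraft's inequality IS satisfied.
A prefix code with these lengths CAN exist.

Kraft sum = 0.390625. Satisfied.


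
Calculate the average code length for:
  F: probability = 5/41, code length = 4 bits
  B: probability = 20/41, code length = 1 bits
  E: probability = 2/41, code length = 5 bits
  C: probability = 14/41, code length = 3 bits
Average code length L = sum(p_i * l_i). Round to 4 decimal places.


Weighted contributions p_i * l_i:
  F: (5/41) * 4 = 20/41
  B: (20/41) * 1 = 20/41
  E: (2/41) * 5 = 10/41
  C: (14/41) * 3 = 42/41
Sum = (20 + 20 + 10 + 42)/41 = 92/41

L = 92/41 = 2.2439 bits/symbol


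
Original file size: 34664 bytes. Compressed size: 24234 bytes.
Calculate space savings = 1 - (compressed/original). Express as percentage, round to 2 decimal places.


ratio = compressed/original = 24234/34664 = 0.699111
savings = 1 - ratio = 1 - 0.699111 = 0.300889
as a percentage: 0.300889 * 100 = 30.09%

Space savings = 1 - 24234/34664 = 30.09%


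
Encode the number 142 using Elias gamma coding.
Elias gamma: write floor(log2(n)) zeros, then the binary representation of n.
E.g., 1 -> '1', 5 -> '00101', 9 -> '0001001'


num_bits = floor(log2(142)) + 1 = 8
leading_zeros = num_bits - 1 = 7
binary(142) = 10001110

Elias gamma(142) = '0000000' + '10001110' = 000000010001110 (15 bits)


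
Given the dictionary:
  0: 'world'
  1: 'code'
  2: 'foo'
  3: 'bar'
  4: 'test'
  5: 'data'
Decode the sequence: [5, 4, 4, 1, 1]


Look up each index in the dictionary:
  5 -> 'data'
  4 -> 'test'
  4 -> 'test'
  1 -> 'code'
  1 -> 'code'

Decoded: "data test test code code"


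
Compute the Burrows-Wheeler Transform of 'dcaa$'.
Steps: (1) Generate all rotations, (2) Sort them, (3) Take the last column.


Rotations (sorted):
  0: $dcaa -> last char: a
  1: a$dca -> last char: a
  2: aa$dc -> last char: c
  3: caa$d -> last char: d
  4: dcaa$ -> last char: $


BWT = aacd$


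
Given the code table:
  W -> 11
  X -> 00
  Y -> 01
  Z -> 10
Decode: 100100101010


Decoding:
10 -> Z
01 -> Y
00 -> X
10 -> Z
10 -> Z
10 -> Z


Result: ZYXZZZ


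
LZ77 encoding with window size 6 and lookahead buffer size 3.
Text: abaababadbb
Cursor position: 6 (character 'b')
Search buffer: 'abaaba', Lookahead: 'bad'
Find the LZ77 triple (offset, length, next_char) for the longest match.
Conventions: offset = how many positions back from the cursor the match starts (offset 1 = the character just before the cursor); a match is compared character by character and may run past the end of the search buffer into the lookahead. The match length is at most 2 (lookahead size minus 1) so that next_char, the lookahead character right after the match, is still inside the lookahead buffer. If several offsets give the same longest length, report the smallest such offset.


Try each offset into the search buffer:
  offset=1 (pos 5, char 'a'): match length 0
  offset=2 (pos 4, char 'b'): match length 2
  offset=3 (pos 3, char 'a'): match length 0
  offset=4 (pos 2, char 'a'): match length 0
  offset=5 (pos 1, char 'b'): match length 2
  offset=6 (pos 0, char 'a'): match length 0
Longest match has length 2, found at offsets 2, 5; take the smallest, offset 2.
next_char = character at position 6 + 2 = 8 -> 'd'

Best match: offset=2, length=2 (matching 'ba' starting at position 4)
LZ77 triple: (2, 2, 'd')


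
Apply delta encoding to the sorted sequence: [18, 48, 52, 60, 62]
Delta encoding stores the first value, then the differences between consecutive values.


First value: 18
Deltas:
  48 - 18 = 30
  52 - 48 = 4
  60 - 52 = 8
  62 - 60 = 2


Delta encoded: [18, 30, 4, 8, 2]


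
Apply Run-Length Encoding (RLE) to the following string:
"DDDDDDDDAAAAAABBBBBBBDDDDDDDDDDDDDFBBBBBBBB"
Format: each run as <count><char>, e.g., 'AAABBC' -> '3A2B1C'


Scanning runs left to right:
  i=0: run of 'D' x 8 -> '8D'
  i=8: run of 'A' x 6 -> '6A'
  i=14: run of 'B' x 7 -> '7B'
  i=21: run of 'D' x 13 -> '13D'
  i=34: run of 'F' x 1 -> '1F'
  i=35: run of 'B' x 8 -> '8B'

RLE = 8D6A7B13D1F8B


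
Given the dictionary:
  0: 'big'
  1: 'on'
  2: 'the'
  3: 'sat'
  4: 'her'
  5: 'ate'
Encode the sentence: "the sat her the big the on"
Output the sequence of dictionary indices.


Look up each word in the dictionary:
  'the' -> 2
  'sat' -> 3
  'her' -> 4
  'the' -> 2
  'big' -> 0
  'the' -> 2
  'on' -> 1

Encoded: [2, 3, 4, 2, 0, 2, 1]


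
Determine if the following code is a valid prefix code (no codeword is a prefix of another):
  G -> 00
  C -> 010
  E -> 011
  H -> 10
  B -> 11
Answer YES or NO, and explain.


Checking each pair (does one codeword prefix another?):
  G='00' vs C='010': no prefix
  G='00' vs E='011': no prefix
  G='00' vs H='10': no prefix
  G='00' vs B='11': no prefix
  C='010' vs G='00': no prefix
  C='010' vs E='011': no prefix
  C='010' vs H='10': no prefix
  C='010' vs B='11': no prefix
  E='011' vs G='00': no prefix
  E='011' vs C='010': no prefix
  E='011' vs H='10': no prefix
  E='011' vs B='11': no prefix
  H='10' vs G='00': no prefix
  H='10' vs C='010': no prefix
  H='10' vs E='011': no prefix
  H='10' vs B='11': no prefix
  B='11' vs G='00': no prefix
  B='11' vs C='010': no prefix
  B='11' vs E='011': no prefix
  B='11' vs H='10': no prefix
No violation found over all pairs.

YES -- this is a valid prefix code. No codeword is a prefix of any other codeword.


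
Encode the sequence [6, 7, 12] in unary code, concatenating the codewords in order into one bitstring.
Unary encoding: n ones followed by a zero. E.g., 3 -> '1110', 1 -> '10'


Encode each number as n ones followed by a terminating 0:
  6 -> 1111110 (7 bits)
  7 -> 11111110 (8 bits)
  12 -> 1111111111110 (13 bits)
Total length = 7 + 8 + 13 = 28 bits.

Unary([6, 7, 12]) = 1111110111111101111111111110 (28 bits)


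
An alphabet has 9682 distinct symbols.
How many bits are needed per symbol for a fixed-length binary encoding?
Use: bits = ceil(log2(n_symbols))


log2(9682) = 13.2411
Bracket: 2^13 = 8192 < 9682 <= 2^14 = 16384
So ceil(log2(9682)) = 14

bits = ceil(log2(9682)) = ceil(13.2411) = 14 bits


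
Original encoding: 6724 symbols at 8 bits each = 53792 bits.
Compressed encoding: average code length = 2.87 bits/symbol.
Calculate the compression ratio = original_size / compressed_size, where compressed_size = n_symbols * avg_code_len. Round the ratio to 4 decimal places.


original_size = n_symbols * orig_bits = 6724 * 8 = 53792 bits
compressed_size = n_symbols * avg_code_len = 6724 * 2.87 = 19297.88 bits
ratio = original_size / compressed_size = 53792 / 19297.88 = 2.7875

Compression ratio = 2.7875


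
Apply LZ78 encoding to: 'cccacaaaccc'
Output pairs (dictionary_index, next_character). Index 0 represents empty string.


LZ78 encoding steps:
Dictionary: {0: ''}
Step 1: w='' (idx 0), next='c' -> output (0, 'c'), add 'c' as idx 1
Step 2: w='c' (idx 1), next='c' -> output (1, 'c'), add 'cc' as idx 2
Step 3: w='' (idx 0), next='a' -> output (0, 'a'), add 'a' as idx 3
Step 4: w='c' (idx 1), next='a' -> output (1, 'a'), add 'ca' as idx 4
Step 5: w='a' (idx 3), next='a' -> output (3, 'a'), add 'aa' as idx 5
Step 6: w='cc' (idx 2), next='c' -> output (2, 'c'), add 'ccc' as idx 6


Encoded: [(0, 'c'), (1, 'c'), (0, 'a'), (1, 'a'), (3, 'a'), (2, 'c')]


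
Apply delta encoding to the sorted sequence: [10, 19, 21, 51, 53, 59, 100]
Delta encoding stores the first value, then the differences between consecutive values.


First value: 10
Deltas:
  19 - 10 = 9
  21 - 19 = 2
  51 - 21 = 30
  53 - 51 = 2
  59 - 53 = 6
  100 - 59 = 41


Delta encoded: [10, 9, 2, 30, 2, 6, 41]


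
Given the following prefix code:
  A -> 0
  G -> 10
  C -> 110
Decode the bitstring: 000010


Decoding step by step:
Bits 0 -> A
Bits 0 -> A
Bits 0 -> A
Bits 0 -> A
Bits 10 -> G


Decoded message: AAAAG


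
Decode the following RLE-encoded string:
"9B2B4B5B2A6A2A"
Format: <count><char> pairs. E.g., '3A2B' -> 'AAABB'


Expanding each <count><char> pair:
  9B -> 'BBBBBBBBB'
  2B -> 'BB'
  4B -> 'BBBB'
  5B -> 'BBBBB'
  2A -> 'AA'
  6A -> 'AAAAAA'
  2A -> 'AA'

Decoded = BBBBBBBBBBBBBBBBBBBBAAAAAAAAAA


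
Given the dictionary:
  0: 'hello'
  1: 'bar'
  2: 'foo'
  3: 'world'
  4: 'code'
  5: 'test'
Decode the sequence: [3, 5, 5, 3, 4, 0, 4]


Look up each index in the dictionary:
  3 -> 'world'
  5 -> 'test'
  5 -> 'test'
  3 -> 'world'
  4 -> 'code'
  0 -> 'hello'
  4 -> 'code'

Decoded: "world test test world code hello code"


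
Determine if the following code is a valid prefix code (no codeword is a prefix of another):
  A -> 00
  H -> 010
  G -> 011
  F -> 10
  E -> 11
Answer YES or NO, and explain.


Checking each pair (does one codeword prefix another?):
  A='00' vs H='010': no prefix
  A='00' vs G='011': no prefix
  A='00' vs F='10': no prefix
  A='00' vs E='11': no prefix
  H='010' vs A='00': no prefix
  H='010' vs G='011': no prefix
  H='010' vs F='10': no prefix
  H='010' vs E='11': no prefix
  G='011' vs A='00': no prefix
  G='011' vs H='010': no prefix
  G='011' vs F='10': no prefix
  G='011' vs E='11': no prefix
  F='10' vs A='00': no prefix
  F='10' vs H='010': no prefix
  F='10' vs G='011': no prefix
  F='10' vs E='11': no prefix
  E='11' vs A='00': no prefix
  E='11' vs H='010': no prefix
  E='11' vs G='011': no prefix
  E='11' vs F='10': no prefix
No violation found over all pairs.

YES -- this is a valid prefix code. No codeword is a prefix of any other codeword.


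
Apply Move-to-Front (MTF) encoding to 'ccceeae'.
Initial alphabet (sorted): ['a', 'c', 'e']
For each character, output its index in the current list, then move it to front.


MTF encoding:
'c': index 1 in ['a', 'c', 'e'] -> ['c', 'a', 'e']
'c': index 0 in ['c', 'a', 'e'] -> ['c', 'a', 'e']
'c': index 0 in ['c', 'a', 'e'] -> ['c', 'a', 'e']
'e': index 2 in ['c', 'a', 'e'] -> ['e', 'c', 'a']
'e': index 0 in ['e', 'c', 'a'] -> ['e', 'c', 'a']
'a': index 2 in ['e', 'c', 'a'] -> ['a', 'e', 'c']
'e': index 1 in ['a', 'e', 'c'] -> ['e', 'a', 'c']


Output: [1, 0, 0, 2, 0, 2, 1]


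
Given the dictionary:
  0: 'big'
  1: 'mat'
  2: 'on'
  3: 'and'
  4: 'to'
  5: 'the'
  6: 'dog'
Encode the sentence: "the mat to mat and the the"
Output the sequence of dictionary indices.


Look up each word in the dictionary:
  'the' -> 5
  'mat' -> 1
  'to' -> 4
  'mat' -> 1
  'and' -> 3
  'the' -> 5
  'the' -> 5

Encoded: [5, 1, 4, 1, 3, 5, 5]


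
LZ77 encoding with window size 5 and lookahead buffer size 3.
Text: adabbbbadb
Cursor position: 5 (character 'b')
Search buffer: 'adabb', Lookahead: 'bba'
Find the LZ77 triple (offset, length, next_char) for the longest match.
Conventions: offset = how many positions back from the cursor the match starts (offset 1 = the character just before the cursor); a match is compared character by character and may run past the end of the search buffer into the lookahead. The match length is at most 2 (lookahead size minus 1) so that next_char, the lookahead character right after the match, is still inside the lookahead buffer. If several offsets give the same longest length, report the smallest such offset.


Try each offset into the search buffer:
  offset=1 (pos 4, char 'b'): match length 2
  offset=2 (pos 3, char 'b'): match length 2
  offset=3 (pos 2, char 'a'): match length 0
  offset=4 (pos 1, char 'd'): match length 0
  offset=5 (pos 0, char 'a'): match length 0
Longest match has length 2, found at offsets 1, 2; take the smallest, offset 1.
next_char = character at position 5 + 2 = 7 -> 'a'

Best match: offset=1, length=2 (matching 'bb' starting at position 4)
LZ77 triple: (1, 2, 'a')


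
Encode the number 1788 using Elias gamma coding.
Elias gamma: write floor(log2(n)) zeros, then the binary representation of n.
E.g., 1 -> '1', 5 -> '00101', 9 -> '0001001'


num_bits = floor(log2(1788)) + 1 = 11
leading_zeros = num_bits - 1 = 10
binary(1788) = 11011111100

Elias gamma(1788) = '0000000000' + '11011111100' = 000000000011011111100 (21 bits)


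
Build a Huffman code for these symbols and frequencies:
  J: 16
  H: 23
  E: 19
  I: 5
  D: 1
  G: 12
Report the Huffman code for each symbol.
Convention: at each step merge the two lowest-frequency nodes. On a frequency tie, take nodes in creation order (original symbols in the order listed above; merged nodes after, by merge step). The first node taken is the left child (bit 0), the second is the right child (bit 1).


Huffman tree construction:
Step 1: Merge D(1) + I(5) = 6
Step 2: Merge (D+I)(6) + G(12) = 18
Step 3: Merge J(16) + ((D+I)+G)(18) = 34
Step 4: Merge E(19) + H(23) = 42
Step 5: Merge (J+((D+I)+G))(34) + (E+H)(42) = 76
Read each symbol's code off the tree from the root (left child = 0, right child = 1).

Codes:
  J: 00 (length 2)
  H: 11 (length 2)
  E: 10 (length 2)
  I: 0101 (length 4)
  D: 0100 (length 4)
  G: 011 (length 3)
Average code length: 176/76 = 2.3158 bits/symbol


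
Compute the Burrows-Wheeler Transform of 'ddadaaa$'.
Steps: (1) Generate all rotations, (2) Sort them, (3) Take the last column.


Rotations (sorted):
  0: $ddadaaa -> last char: a
  1: a$ddadaa -> last char: a
  2: aa$ddada -> last char: a
  3: aaa$ddad -> last char: d
  4: adaaa$dd -> last char: d
  5: daaa$dda -> last char: a
  6: dadaaa$d -> last char: d
  7: ddadaaa$ -> last char: $


BWT = aaaddad$


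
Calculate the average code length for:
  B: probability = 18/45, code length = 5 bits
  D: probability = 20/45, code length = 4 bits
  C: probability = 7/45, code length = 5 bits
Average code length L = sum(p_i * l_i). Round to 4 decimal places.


Weighted contributions p_i * l_i:
  B: (18/45) * 5 = 90/45
  D: (20/45) * 4 = 80/45
  C: (7/45) * 5 = 35/45
Sum = (90 + 80 + 35)/45 = 205/45

L = 205/45 = 4.5556 bits/symbol


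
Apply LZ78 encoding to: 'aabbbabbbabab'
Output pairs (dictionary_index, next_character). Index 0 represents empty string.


LZ78 encoding steps:
Dictionary: {0: ''}
Step 1: w='' (idx 0), next='a' -> output (0, 'a'), add 'a' as idx 1
Step 2: w='a' (idx 1), next='b' -> output (1, 'b'), add 'ab' as idx 2
Step 3: w='' (idx 0), next='b' -> output (0, 'b'), add 'b' as idx 3
Step 4: w='b' (idx 3), next='a' -> output (3, 'a'), add 'ba' as idx 4
Step 5: w='b' (idx 3), next='b' -> output (3, 'b'), add 'bb' as idx 5
Step 6: w='ba' (idx 4), next='b' -> output (4, 'b'), add 'bab' as idx 6
Step 7: w='ab' (idx 2), end of input -> output (2, '')


Encoded: [(0, 'a'), (1, 'b'), (0, 'b'), (3, 'a'), (3, 'b'), (4, 'b'), (2, '')]


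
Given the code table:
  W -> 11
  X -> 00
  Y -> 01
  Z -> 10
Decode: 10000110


Decoding:
10 -> Z
00 -> X
01 -> Y
10 -> Z


Result: ZXYZ


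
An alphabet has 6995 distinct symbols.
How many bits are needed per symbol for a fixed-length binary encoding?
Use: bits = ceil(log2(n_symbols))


log2(6995) = 12.7721
Bracket: 2^12 = 4096 < 6995 <= 2^13 = 8192
So ceil(log2(6995)) = 13

bits = ceil(log2(6995)) = ceil(12.7721) = 13 bits


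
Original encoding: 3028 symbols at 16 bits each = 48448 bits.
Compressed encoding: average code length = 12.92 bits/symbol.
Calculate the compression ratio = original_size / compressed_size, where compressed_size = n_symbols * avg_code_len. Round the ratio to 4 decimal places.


original_size = n_symbols * orig_bits = 3028 * 16 = 48448 bits
compressed_size = n_symbols * avg_code_len = 3028 * 12.92 = 39121.76 bits
ratio = original_size / compressed_size = 48448 / 39121.76 = 1.2384

Compression ratio = 1.2384


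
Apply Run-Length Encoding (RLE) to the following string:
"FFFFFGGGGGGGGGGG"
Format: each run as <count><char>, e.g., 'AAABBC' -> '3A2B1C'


Scanning runs left to right:
  i=0: run of 'F' x 5 -> '5F'
  i=5: run of 'G' x 11 -> '11G'

RLE = 5F11G


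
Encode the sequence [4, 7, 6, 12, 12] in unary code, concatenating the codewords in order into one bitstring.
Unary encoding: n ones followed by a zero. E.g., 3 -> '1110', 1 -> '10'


Encode each number as n ones followed by a terminating 0:
  4 -> 11110 (5 bits)
  7 -> 11111110 (8 bits)
  6 -> 1111110 (7 bits)
  12 -> 1111111111110 (13 bits)
  12 -> 1111111111110 (13 bits)
Total length = 5 + 8 + 7 + 13 + 13 = 46 bits.

Unary([4, 7, 6, 12, 12]) = 1111011111110111111011111111111101111111111110 (46 bits)


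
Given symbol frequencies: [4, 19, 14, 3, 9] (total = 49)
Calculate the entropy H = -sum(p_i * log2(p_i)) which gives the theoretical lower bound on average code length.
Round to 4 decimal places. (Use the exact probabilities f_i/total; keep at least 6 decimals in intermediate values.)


Per-symbol terms -p_i * log2(p_i) with p_i = f_i/49:
  p = 4/49 = 0.081633: log2(p) = -3.614710, -p*log2(p) = 0.295078
  p = 19/49 = 0.387755: log2(p) = -1.366782, -p*log2(p) = 0.529977
  p = 14/49 = 0.285714: log2(p) = -1.807355, -p*log2(p) = 0.516387
  p = 3/49 = 0.061224: log2(p) = -4.029747, -p*log2(p) = 0.246719
  p = 9/49 = 0.183673: log2(p) = -2.444785, -p*log2(p) = 0.449042
H = 0.295078 + 0.529977 + 0.516387 + 0.246719 + 0.449042 = 2.037203

H = 2.0372 bits/symbol


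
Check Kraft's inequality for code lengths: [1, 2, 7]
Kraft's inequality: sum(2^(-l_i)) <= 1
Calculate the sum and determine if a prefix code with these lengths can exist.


Sum = 2^(-1) + 2^(-2) + 2^(-7)
    = 0.5 + 0.25 + 0.0078125
    = 97/128 = 0.7578125
Since 0.7578125 <= 1, Kraft's inequality IS satisfied.
A prefix code with these lengths CAN exist.

Kraft sum = 0.7578125. Satisfied.


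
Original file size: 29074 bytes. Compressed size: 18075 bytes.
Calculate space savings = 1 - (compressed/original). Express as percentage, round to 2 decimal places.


ratio = compressed/original = 18075/29074 = 0.621689
savings = 1 - ratio = 1 - 0.621689 = 0.378311
as a percentage: 0.378311 * 100 = 37.83%

Space savings = 1 - 18075/29074 = 37.83%


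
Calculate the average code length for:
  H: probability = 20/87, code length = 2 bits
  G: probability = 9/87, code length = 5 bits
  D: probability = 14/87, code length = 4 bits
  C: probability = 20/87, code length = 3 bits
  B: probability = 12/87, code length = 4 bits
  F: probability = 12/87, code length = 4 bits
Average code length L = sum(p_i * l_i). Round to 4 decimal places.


Weighted contributions p_i * l_i:
  H: (20/87) * 2 = 40/87
  G: (9/87) * 5 = 45/87
  D: (14/87) * 4 = 56/87
  C: (20/87) * 3 = 60/87
  B: (12/87) * 4 = 48/87
  F: (12/87) * 4 = 48/87
Sum = (40 + 45 + 56 + 60 + 48 + 48)/87 = 297/87

L = 297/87 = 3.4138 bits/symbol


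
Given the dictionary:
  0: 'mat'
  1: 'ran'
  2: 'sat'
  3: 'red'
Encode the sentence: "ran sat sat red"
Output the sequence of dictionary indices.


Look up each word in the dictionary:
  'ran' -> 1
  'sat' -> 2
  'sat' -> 2
  'red' -> 3

Encoded: [1, 2, 2, 3]


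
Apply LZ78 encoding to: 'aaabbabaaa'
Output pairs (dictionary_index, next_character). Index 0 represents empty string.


LZ78 encoding steps:
Dictionary: {0: ''}
Step 1: w='' (idx 0), next='a' -> output (0, 'a'), add 'a' as idx 1
Step 2: w='a' (idx 1), next='a' -> output (1, 'a'), add 'aa' as idx 2
Step 3: w='' (idx 0), next='b' -> output (0, 'b'), add 'b' as idx 3
Step 4: w='b' (idx 3), next='a' -> output (3, 'a'), add 'ba' as idx 4
Step 5: w='ba' (idx 4), next='a' -> output (4, 'a'), add 'baa' as idx 5
Step 6: w='a' (idx 1), end of input -> output (1, '')


Encoded: [(0, 'a'), (1, 'a'), (0, 'b'), (3, 'a'), (4, 'a'), (1, '')]


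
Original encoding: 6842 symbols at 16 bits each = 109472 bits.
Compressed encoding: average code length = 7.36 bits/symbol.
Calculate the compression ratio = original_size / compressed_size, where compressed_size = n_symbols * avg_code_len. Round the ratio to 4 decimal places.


original_size = n_symbols * orig_bits = 6842 * 16 = 109472 bits
compressed_size = n_symbols * avg_code_len = 6842 * 7.36 = 50357.12 bits
ratio = original_size / compressed_size = 109472 / 50357.12 = 2.1739

Compression ratio = 2.1739


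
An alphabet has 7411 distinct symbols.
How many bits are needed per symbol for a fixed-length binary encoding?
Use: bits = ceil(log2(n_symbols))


log2(7411) = 12.8555
Bracket: 2^12 = 4096 < 7411 <= 2^13 = 8192
So ceil(log2(7411)) = 13

bits = ceil(log2(7411)) = ceil(12.8555) = 13 bits


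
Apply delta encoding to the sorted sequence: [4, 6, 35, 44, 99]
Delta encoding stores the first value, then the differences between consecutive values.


First value: 4
Deltas:
  6 - 4 = 2
  35 - 6 = 29
  44 - 35 = 9
  99 - 44 = 55


Delta encoded: [4, 2, 29, 9, 55]


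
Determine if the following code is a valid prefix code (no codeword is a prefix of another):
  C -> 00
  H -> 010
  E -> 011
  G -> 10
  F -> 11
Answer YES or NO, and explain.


Checking each pair (does one codeword prefix another?):
  C='00' vs H='010': no prefix
  C='00' vs E='011': no prefix
  C='00' vs G='10': no prefix
  C='00' vs F='11': no prefix
  H='010' vs C='00': no prefix
  H='010' vs E='011': no prefix
  H='010' vs G='10': no prefix
  H='010' vs F='11': no prefix
  E='011' vs C='00': no prefix
  E='011' vs H='010': no prefix
  E='011' vs G='10': no prefix
  E='011' vs F='11': no prefix
  G='10' vs C='00': no prefix
  G='10' vs H='010': no prefix
  G='10' vs E='011': no prefix
  G='10' vs F='11': no prefix
  F='11' vs C='00': no prefix
  F='11' vs H='010': no prefix
  F='11' vs E='011': no prefix
  F='11' vs G='10': no prefix
No violation found over all pairs.

YES -- this is a valid prefix code. No codeword is a prefix of any other codeword.


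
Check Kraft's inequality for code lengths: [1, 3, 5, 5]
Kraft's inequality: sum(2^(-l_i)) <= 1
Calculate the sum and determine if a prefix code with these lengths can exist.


Sum = 2^(-1) + 2^(-3) + 2^(-5) + 2^(-5)
    = 0.5 + 0.125 + 0.03125 + 0.03125
    = 22/32 = 0.6875
Since 0.6875 <= 1, Kraft's inequality IS satisfied.
A prefix code with these lengths CAN exist.

Kraft sum = 0.6875. Satisfied.


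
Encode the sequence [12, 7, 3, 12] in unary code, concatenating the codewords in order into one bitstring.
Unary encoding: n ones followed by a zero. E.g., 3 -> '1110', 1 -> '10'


Encode each number as n ones followed by a terminating 0:
  12 -> 1111111111110 (13 bits)
  7 -> 11111110 (8 bits)
  3 -> 1110 (4 bits)
  12 -> 1111111111110 (13 bits)
Total length = 13 + 8 + 4 + 13 = 38 bits.

Unary([12, 7, 3, 12]) = 11111111111101111111011101111111111110 (38 bits)


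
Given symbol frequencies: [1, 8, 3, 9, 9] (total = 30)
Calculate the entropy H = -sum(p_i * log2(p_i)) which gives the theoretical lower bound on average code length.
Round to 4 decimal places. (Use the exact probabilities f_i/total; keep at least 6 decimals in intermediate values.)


Per-symbol terms -p_i * log2(p_i) with p_i = f_i/30:
  p = 1/30 = 0.033333: log2(p) = -4.906891, -p*log2(p) = 0.163563
  p = 8/30 = 0.266667: log2(p) = -1.906891, -p*log2(p) = 0.508504
  p = 3/30 = 0.100000: log2(p) = -3.321928, -p*log2(p) = 0.332193
  p = 9/30 = 0.300000: log2(p) = -1.736966, -p*log2(p) = 0.521090
  p = 9/30 = 0.300000: log2(p) = -1.736966, -p*log2(p) = 0.521090
H = 0.163563 + 0.508504 + 0.332193 + 0.521090 + 0.521090 = 2.046440

H = 2.0464 bits/symbol


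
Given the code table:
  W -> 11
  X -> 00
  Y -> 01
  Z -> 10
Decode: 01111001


Decoding:
01 -> Y
11 -> W
10 -> Z
01 -> Y


Result: YWZY


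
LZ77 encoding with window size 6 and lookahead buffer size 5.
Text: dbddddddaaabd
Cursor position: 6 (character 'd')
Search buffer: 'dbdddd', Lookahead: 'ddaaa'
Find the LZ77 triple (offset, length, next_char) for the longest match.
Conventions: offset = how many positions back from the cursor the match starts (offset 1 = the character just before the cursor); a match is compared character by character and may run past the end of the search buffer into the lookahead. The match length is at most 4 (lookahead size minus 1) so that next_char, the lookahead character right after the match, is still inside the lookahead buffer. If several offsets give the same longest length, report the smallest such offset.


Try each offset into the search buffer:
  offset=1 (pos 5, char 'd'): match length 2
  offset=2 (pos 4, char 'd'): match length 2
  offset=3 (pos 3, char 'd'): match length 2
  offset=4 (pos 2, char 'd'): match length 2
  offset=5 (pos 1, char 'b'): match length 0
  offset=6 (pos 0, char 'd'): match length 1
Longest match has length 2, found at offsets 1, 2, 3, 4; take the smallest, offset 1.
next_char = character at position 6 + 2 = 8 -> 'a'

Best match: offset=1, length=2 (matching 'dd' starting at position 5)
LZ77 triple: (1, 2, 'a')


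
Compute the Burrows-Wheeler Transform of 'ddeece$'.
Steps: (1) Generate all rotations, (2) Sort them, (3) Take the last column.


Rotations (sorted):
  0: $ddeece -> last char: e
  1: ce$ddee -> last char: e
  2: ddeece$ -> last char: $
  3: deece$d -> last char: d
  4: e$ddeec -> last char: c
  5: ece$dde -> last char: e
  6: eece$dd -> last char: d


BWT = ee$dced


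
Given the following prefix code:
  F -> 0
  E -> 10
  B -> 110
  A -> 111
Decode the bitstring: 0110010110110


Decoding step by step:
Bits 0 -> F
Bits 110 -> B
Bits 0 -> F
Bits 10 -> E
Bits 110 -> B
Bits 110 -> B


Decoded message: FBFEBB


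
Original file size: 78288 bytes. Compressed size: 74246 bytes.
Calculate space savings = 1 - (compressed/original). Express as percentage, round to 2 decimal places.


ratio = compressed/original = 74246/78288 = 0.94837
savings = 1 - ratio = 1 - 0.94837 = 0.05163
as a percentage: 0.05163 * 100 = 5.16%

Space savings = 1 - 74246/78288 = 5.16%


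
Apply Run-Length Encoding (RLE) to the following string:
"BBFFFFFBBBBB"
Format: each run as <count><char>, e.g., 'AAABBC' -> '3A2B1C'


Scanning runs left to right:
  i=0: run of 'B' x 2 -> '2B'
  i=2: run of 'F' x 5 -> '5F'
  i=7: run of 'B' x 5 -> '5B'

RLE = 2B5F5B


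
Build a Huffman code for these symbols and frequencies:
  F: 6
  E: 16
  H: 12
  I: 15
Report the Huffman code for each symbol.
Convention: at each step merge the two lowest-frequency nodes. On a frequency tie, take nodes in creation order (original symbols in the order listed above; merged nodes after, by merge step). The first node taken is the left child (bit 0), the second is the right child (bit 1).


Huffman tree construction:
Step 1: Merge F(6) + H(12) = 18
Step 2: Merge I(15) + E(16) = 31
Step 3: Merge (F+H)(18) + (I+E)(31) = 49
Read each symbol's code off the tree from the root (left child = 0, right child = 1).

Codes:
  F: 00 (length 2)
  E: 11 (length 2)
  H: 01 (length 2)
  I: 10 (length 2)
Average code length: 98/49 = 2.0000 bits/symbol


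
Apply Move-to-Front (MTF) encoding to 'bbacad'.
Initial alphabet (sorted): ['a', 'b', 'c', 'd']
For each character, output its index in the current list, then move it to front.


MTF encoding:
'b': index 1 in ['a', 'b', 'c', 'd'] -> ['b', 'a', 'c', 'd']
'b': index 0 in ['b', 'a', 'c', 'd'] -> ['b', 'a', 'c', 'd']
'a': index 1 in ['b', 'a', 'c', 'd'] -> ['a', 'b', 'c', 'd']
'c': index 2 in ['a', 'b', 'c', 'd'] -> ['c', 'a', 'b', 'd']
'a': index 1 in ['c', 'a', 'b', 'd'] -> ['a', 'c', 'b', 'd']
'd': index 3 in ['a', 'c', 'b', 'd'] -> ['d', 'a', 'c', 'b']


Output: [1, 0, 1, 2, 1, 3]


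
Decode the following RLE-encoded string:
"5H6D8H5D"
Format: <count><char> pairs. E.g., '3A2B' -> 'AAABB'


Expanding each <count><char> pair:
  5H -> 'HHHHH'
  6D -> 'DDDDDD'
  8H -> 'HHHHHHHH'
  5D -> 'DDDDD'

Decoded = HHHHHDDDDDDHHHHHHHHDDDDD


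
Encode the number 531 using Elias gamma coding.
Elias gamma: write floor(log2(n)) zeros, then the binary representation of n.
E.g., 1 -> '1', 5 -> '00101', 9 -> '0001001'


num_bits = floor(log2(531)) + 1 = 10
leading_zeros = num_bits - 1 = 9
binary(531) = 1000010011

Elias gamma(531) = '000000000' + '1000010011' = 0000000001000010011 (19 bits)


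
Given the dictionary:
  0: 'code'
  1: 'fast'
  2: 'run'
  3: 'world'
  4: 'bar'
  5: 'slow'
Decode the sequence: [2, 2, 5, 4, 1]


Look up each index in the dictionary:
  2 -> 'run'
  2 -> 'run'
  5 -> 'slow'
  4 -> 'bar'
  1 -> 'fast'

Decoded: "run run slow bar fast"


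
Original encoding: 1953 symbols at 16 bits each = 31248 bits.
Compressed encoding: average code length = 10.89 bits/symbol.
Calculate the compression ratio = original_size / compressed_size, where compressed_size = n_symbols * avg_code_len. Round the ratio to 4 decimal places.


original_size = n_symbols * orig_bits = 1953 * 16 = 31248 bits
compressed_size = n_symbols * avg_code_len = 1953 * 10.89 = 21268.17 bits
ratio = original_size / compressed_size = 31248 / 21268.17 = 1.4692

Compression ratio = 1.4692


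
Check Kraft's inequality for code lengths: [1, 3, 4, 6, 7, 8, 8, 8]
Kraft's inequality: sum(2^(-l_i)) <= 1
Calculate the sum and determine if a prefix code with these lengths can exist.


Sum = 2^(-1) + 2^(-3) + 2^(-4) + 2^(-6) + 2^(-7) + 2^(-8) + 2^(-8) + 2^(-8)
    = 0.5 + 0.125 + 0.0625 + 0.015625 + 0.0078125 + 0.00390625 + 0.00390625 + 0.00390625
    = 185/256 = 0.72265625
Since 0.72265625 <= 1, Kraft's inequality IS satisfied.
A prefix code with these lengths CAN exist.

Kraft sum = 0.72265625. Satisfied.


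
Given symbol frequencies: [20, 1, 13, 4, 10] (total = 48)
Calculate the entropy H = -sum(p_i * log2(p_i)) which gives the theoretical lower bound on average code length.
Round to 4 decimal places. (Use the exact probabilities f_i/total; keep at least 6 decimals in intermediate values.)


Per-symbol terms -p_i * log2(p_i) with p_i = f_i/48:
  p = 20/48 = 0.416667: log2(p) = -1.263034, -p*log2(p) = 0.526264
  p = 1/48 = 0.020833: log2(p) = -5.584963, -p*log2(p) = 0.116353
  p = 13/48 = 0.270833: log2(p) = -1.884523, -p*log2(p) = 0.510392
  p = 4/48 = 0.083333: log2(p) = -3.584963, -p*log2(p) = 0.298747
  p = 10/48 = 0.208333: log2(p) = -2.263034, -p*log2(p) = 0.471466
H = 0.526264 + 0.116353 + 0.510392 + 0.298747 + 0.471466 = 1.923222

H = 1.9232 bits/symbol


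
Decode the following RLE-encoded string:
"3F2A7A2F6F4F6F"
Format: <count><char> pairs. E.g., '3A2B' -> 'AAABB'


Expanding each <count><char> pair:
  3F -> 'FFF'
  2A -> 'AA'
  7A -> 'AAAAAAA'
  2F -> 'FF'
  6F -> 'FFFFFF'
  4F -> 'FFFF'
  6F -> 'FFFFFF'

Decoded = FFFAAAAAAAAAFFFFFFFFFFFFFFFFFF


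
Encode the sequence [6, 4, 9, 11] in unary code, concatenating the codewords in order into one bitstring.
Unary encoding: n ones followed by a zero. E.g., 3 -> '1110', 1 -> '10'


Encode each number as n ones followed by a terminating 0:
  6 -> 1111110 (7 bits)
  4 -> 11110 (5 bits)
  9 -> 1111111110 (10 bits)
  11 -> 111111111110 (12 bits)
Total length = 7 + 5 + 10 + 12 = 34 bits.

Unary([6, 4, 9, 11]) = 1111110111101111111110111111111110 (34 bits)


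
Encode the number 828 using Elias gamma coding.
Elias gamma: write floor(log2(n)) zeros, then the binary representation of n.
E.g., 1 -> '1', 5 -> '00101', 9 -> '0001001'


num_bits = floor(log2(828)) + 1 = 10
leading_zeros = num_bits - 1 = 9
binary(828) = 1100111100

Elias gamma(828) = '000000000' + '1100111100' = 0000000001100111100 (19 bits)


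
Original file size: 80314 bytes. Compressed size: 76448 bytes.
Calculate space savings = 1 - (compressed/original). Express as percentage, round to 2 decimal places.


ratio = compressed/original = 76448/80314 = 0.951864
savings = 1 - ratio = 1 - 0.951864 = 0.048136
as a percentage: 0.048136 * 100 = 4.81%

Space savings = 1 - 76448/80314 = 4.81%


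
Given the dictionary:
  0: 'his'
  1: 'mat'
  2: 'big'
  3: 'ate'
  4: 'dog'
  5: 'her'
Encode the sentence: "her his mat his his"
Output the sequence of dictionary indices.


Look up each word in the dictionary:
  'her' -> 5
  'his' -> 0
  'mat' -> 1
  'his' -> 0
  'his' -> 0

Encoded: [5, 0, 1, 0, 0]


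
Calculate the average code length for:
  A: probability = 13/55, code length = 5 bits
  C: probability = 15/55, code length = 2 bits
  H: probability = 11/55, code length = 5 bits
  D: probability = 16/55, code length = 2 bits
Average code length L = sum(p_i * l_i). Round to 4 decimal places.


Weighted contributions p_i * l_i:
  A: (13/55) * 5 = 65/55
  C: (15/55) * 2 = 30/55
  H: (11/55) * 5 = 55/55
  D: (16/55) * 2 = 32/55
Sum = (65 + 30 + 55 + 32)/55 = 182/55

L = 182/55 = 3.3091 bits/symbol


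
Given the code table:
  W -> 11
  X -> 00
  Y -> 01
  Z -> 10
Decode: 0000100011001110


Decoding:
00 -> X
00 -> X
10 -> Z
00 -> X
11 -> W
00 -> X
11 -> W
10 -> Z


Result: XXZXWXWZ


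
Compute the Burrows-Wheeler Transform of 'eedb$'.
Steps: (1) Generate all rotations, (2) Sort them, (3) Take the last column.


Rotations (sorted):
  0: $eedb -> last char: b
  1: b$eed -> last char: d
  2: db$ee -> last char: e
  3: edb$e -> last char: e
  4: eedb$ -> last char: $


BWT = bdee$


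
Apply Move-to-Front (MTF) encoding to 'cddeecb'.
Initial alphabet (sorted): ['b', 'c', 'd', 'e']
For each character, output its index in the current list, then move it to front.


MTF encoding:
'c': index 1 in ['b', 'c', 'd', 'e'] -> ['c', 'b', 'd', 'e']
'd': index 2 in ['c', 'b', 'd', 'e'] -> ['d', 'c', 'b', 'e']
'd': index 0 in ['d', 'c', 'b', 'e'] -> ['d', 'c', 'b', 'e']
'e': index 3 in ['d', 'c', 'b', 'e'] -> ['e', 'd', 'c', 'b']
'e': index 0 in ['e', 'd', 'c', 'b'] -> ['e', 'd', 'c', 'b']
'c': index 2 in ['e', 'd', 'c', 'b'] -> ['c', 'e', 'd', 'b']
'b': index 3 in ['c', 'e', 'd', 'b'] -> ['b', 'c', 'e', 'd']


Output: [1, 2, 0, 3, 0, 2, 3]


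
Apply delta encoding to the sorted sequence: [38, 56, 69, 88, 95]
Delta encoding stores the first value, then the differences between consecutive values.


First value: 38
Deltas:
  56 - 38 = 18
  69 - 56 = 13
  88 - 69 = 19
  95 - 88 = 7


Delta encoded: [38, 18, 13, 19, 7]


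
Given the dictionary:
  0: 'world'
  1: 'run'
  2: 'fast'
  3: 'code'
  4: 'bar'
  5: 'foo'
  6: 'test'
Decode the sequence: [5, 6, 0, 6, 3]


Look up each index in the dictionary:
  5 -> 'foo'
  6 -> 'test'
  0 -> 'world'
  6 -> 'test'
  3 -> 'code'

Decoded: "foo test world test code"


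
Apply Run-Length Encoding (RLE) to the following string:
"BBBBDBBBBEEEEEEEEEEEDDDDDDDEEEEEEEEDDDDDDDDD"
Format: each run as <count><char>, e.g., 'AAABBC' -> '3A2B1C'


Scanning runs left to right:
  i=0: run of 'B' x 4 -> '4B'
  i=4: run of 'D' x 1 -> '1D'
  i=5: run of 'B' x 4 -> '4B'
  i=9: run of 'E' x 11 -> '11E'
  i=20: run of 'D' x 7 -> '7D'
  i=27: run of 'E' x 8 -> '8E'
  i=35: run of 'D' x 9 -> '9D'

RLE = 4B1D4B11E7D8E9D


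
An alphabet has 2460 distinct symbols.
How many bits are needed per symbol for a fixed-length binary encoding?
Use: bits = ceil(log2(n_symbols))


log2(2460) = 11.2644
Bracket: 2^11 = 2048 < 2460 <= 2^12 = 4096
So ceil(log2(2460)) = 12

bits = ceil(log2(2460)) = ceil(11.2644) = 12 bits


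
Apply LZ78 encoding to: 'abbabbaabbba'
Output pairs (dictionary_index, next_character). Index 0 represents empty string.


LZ78 encoding steps:
Dictionary: {0: ''}
Step 1: w='' (idx 0), next='a' -> output (0, 'a'), add 'a' as idx 1
Step 2: w='' (idx 0), next='b' -> output (0, 'b'), add 'b' as idx 2
Step 3: w='b' (idx 2), next='a' -> output (2, 'a'), add 'ba' as idx 3
Step 4: w='b' (idx 2), next='b' -> output (2, 'b'), add 'bb' as idx 4
Step 5: w='a' (idx 1), next='a' -> output (1, 'a'), add 'aa' as idx 5
Step 6: w='bb' (idx 4), next='b' -> output (4, 'b'), add 'bbb' as idx 6
Step 7: w='a' (idx 1), end of input -> output (1, '')


Encoded: [(0, 'a'), (0, 'b'), (2, 'a'), (2, 'b'), (1, 'a'), (4, 'b'), (1, '')]


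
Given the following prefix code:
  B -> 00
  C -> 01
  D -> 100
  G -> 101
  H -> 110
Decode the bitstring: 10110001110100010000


Decoding step by step:
Bits 101 -> G
Bits 100 -> D
Bits 01 -> C
Bits 110 -> H
Bits 100 -> D
Bits 01 -> C
Bits 00 -> B
Bits 00 -> B


Decoded message: GDCHDCBB


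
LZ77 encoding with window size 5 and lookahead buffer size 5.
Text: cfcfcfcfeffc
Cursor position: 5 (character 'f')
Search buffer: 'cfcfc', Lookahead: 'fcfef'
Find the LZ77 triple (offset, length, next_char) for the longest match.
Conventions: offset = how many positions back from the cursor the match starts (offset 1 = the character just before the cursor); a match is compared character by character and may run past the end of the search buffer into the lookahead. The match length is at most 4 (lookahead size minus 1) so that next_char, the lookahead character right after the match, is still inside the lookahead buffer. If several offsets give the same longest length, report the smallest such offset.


Try each offset into the search buffer:
  offset=1 (pos 4, char 'c'): match length 0
  offset=2 (pos 3, char 'f'): match length 3
  offset=3 (pos 2, char 'c'): match length 0
  offset=4 (pos 1, char 'f'): match length 3
  offset=5 (pos 0, char 'c'): match length 0
Longest match has length 3, found at offsets 2, 4; take the smallest, offset 2.
next_char = character at position 5 + 3 = 8 -> 'e'

Best match: offset=2, length=3 (matching 'fcf' starting at position 3)
LZ77 triple: (2, 3, 'e')


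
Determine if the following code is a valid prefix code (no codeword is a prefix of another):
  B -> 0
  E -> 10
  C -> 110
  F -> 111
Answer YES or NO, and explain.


Checking each pair (does one codeword prefix another?):
  B='0' vs E='10': no prefix
  B='0' vs C='110': no prefix
  B='0' vs F='111': no prefix
  E='10' vs B='0': no prefix
  E='10' vs C='110': no prefix
  E='10' vs F='111': no prefix
  C='110' vs B='0': no prefix
  C='110' vs E='10': no prefix
  C='110' vs F='111': no prefix
  F='111' vs B='0': no prefix
  F='111' vs E='10': no prefix
  F='111' vs C='110': no prefix
No violation found over all pairs.

YES -- this is a valid prefix code. No codeword is a prefix of any other codeword.


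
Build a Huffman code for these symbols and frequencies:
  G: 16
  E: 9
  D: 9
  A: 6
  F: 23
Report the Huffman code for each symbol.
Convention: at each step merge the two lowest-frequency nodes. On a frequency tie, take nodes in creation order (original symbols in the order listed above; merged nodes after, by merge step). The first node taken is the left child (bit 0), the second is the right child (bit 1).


Huffman tree construction:
Step 1: Merge A(6) + E(9) = 15
Step 2: Merge D(9) + (A+E)(15) = 24
Step 3: Merge G(16) + F(23) = 39
Step 4: Merge (D+(A+E))(24) + (G+F)(39) = 63
Read each symbol's code off the tree from the root (left child = 0, right child = 1).

Codes:
  G: 10 (length 2)
  E: 011 (length 3)
  D: 00 (length 2)
  A: 010 (length 3)
  F: 11 (length 2)
Average code length: 141/63 = 2.2381 bits/symbol


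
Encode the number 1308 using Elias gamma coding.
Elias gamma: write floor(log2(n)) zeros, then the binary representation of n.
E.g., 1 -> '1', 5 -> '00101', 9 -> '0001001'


num_bits = floor(log2(1308)) + 1 = 11
leading_zeros = num_bits - 1 = 10
binary(1308) = 10100011100

Elias gamma(1308) = '0000000000' + '10100011100' = 000000000010100011100 (21 bits)
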